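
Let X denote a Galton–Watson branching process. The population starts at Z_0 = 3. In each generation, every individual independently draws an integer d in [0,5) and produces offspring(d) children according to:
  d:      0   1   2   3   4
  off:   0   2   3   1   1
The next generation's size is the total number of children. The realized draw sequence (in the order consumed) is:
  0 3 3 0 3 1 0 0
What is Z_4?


gen 0: Z_0=3, draws=[0, 3, 3], offspring=[0, 1, 1], Z_1=2
gen 1: Z_1=2, draws=[0, 3], offspring=[0, 1], Z_2=1
gen 2: Z_2=1, draws=[1], offspring=[2], Z_3=2
gen 3: Z_3=2, draws=[0, 0], offspring=[0, 0], Z_4=0

0


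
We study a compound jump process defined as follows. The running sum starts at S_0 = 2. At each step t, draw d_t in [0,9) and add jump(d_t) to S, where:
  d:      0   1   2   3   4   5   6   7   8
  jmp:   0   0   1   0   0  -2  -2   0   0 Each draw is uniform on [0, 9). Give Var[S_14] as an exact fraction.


112/9

Outcome values over d=0..8: [0, 0, 1, 0, 0, -2, -2, 0, 0]
Σy = -3, Σy² = 9, M = 9
μ = -3/9 = -1/3,  σ² = 9/9 − (-1/3)² = 8/9
Independent increments: Var[S_14] = 14·σ² = 14·(8/9) = 112/9


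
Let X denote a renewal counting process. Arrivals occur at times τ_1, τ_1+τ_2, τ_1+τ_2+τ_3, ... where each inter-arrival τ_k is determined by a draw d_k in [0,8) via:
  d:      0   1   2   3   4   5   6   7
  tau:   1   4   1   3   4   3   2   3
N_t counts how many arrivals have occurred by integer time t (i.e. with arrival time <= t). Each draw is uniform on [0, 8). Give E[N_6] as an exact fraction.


8335/4096

Inter-arrival values over d=0..7: [1, 4, 1, 3, 4, 3, 2, 3]
Each d has probability 1/8, so the pmf of τ is: f(1) = 1/4, f(2) = 1/8, f(3) = 3/8, f(4) = 1/4
Renewal equation for m(n) = E[N_n]: condition on τ_1 = k (if k <= n, one arrival plus a fresh copy on the remaining n−k steps): m(n) = F(n) + Σ_{k<=n} f(k)·m(n−k), where F(n) = P(τ <= n) and m(0) = 0
m(1) = F(1) = 1/4
m(2) = F(2) + f(1)·m(1) = 3/8 + 1/4·1/4 = 7/16
m(3) = F(3) + f(1)·m(2) + f(2)·m(1) = 3/4 + 1/4·7/16 + 1/8·1/4 = 57/64
m(4) = F(4) + f(1)·m(3) + f(2)·m(2) + f(3)·m(1) = 1 + 1/4·57/64 + 1/8·7/16 + 3/8·1/4 = 351/256
m(5) = F(5) + f(1)·m(4) + f(2)·m(3) + f(3)·m(2) + f(4)·m(1) = 1 + 1/4·351/256 + 1/8·57/64 + 3/8·7/16 + 1/4·1/4 = 1721/1024
m(6) = F(6) + f(1)·m(5) + f(2)·m(4) + f(3)·m(3) + f(4)·m(2) = 1 + 1/4·1721/1024 + 1/8·351/256 + 3/8·57/64 + 1/4·7/16 = 8335/4096
E[N_6] = m(6) = 8335/4096


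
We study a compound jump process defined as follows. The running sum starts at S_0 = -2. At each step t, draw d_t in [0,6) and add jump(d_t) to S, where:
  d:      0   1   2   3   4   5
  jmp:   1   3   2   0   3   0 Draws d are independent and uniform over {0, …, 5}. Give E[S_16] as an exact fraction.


22

Outcome values over d=0..5: [1, 3, 2, 0, 3, 0]
Σy = 9, Σy² = 23, M = 6
μ = 9/6 = 3/2,  σ² = 23/6 − (3/2)² = 19/12
E[S_16] = -2 + 16·(3/2) = 22


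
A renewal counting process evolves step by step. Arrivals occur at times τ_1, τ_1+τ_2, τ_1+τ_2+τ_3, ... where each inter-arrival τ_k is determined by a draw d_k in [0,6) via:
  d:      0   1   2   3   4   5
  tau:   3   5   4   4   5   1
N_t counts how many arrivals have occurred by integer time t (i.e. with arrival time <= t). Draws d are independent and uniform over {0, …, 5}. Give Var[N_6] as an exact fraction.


751920647/2176782336

Inter-arrival values over d=0..5: [3, 5, 4, 4, 5, 1]
Each d has probability 1/6, so the pmf of τ is: f(1) = 1/6, f(3) = 1/6, f(4) = 1/3, f(5) = 1/3
Let p_n(j) = P(N_n = j), with p_0 = [1]. Condition on τ_1: p_n(0) = P(τ > n), and for j >= 1, p_n(j) = Σ_{k<=n} f(k)·p_{n−k}(j−1)
p_1 = [5/6, 1/6]  (j = 0..1)
p_2 = [5/6, 5/36, 1/36]  (j = 0..2)
p_3 = [2/3, 11/36, 5/216, 1/216]  (j = 0..3)
p_4 = [1/3, 7/12, 17/216, 5/1296, 1/1296]  (j = 0..4)
p_5 = [0, 29/36, 19/108, 23/1296, 5/7776, 1/7776]  (j = 0..5)
p_6 = [0, 2/3, 31/108, 55/1296, 29/7776, 5/46656, 1/46656]  (j = 0..6)
E[N_6] = Σ j·p_6(j) = 64555/46656;  E[N_6²] = Σ j²·p_6(j) = 105437/46656
Var[N_6] = 105437/46656 − (64555/46656)² = 751920647/2176782336


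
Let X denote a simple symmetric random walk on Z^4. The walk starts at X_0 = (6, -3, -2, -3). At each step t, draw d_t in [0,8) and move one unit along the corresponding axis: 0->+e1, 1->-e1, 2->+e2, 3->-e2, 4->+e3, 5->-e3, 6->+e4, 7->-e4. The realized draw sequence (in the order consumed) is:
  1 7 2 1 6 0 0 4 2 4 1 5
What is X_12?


t=0: X=(6, -3, -2, -3), d=1 → -e1, X_1=(5, -3, -2, -3)
t=1: X=(5, -3, -2, -3), d=7 → -e4, X_2=(5, -3, -2, -4)
t=2: X=(5, -3, -2, -4), d=2 → +e2, X_3=(5, -2, -2, -4)
t=3: X=(5, -2, -2, -4), d=1 → -e1, X_4=(4, -2, -2, -4)
t=4: X=(4, -2, -2, -4), d=6 → +e4, X_5=(4, -2, -2, -3)
t=5: X=(4, -2, -2, -3), d=0 → +e1, X_6=(5, -2, -2, -3)
t=6: X=(5, -2, -2, -3), d=0 → +e1, X_7=(6, -2, -2, -3)
t=7: X=(6, -2, -2, -3), d=4 → +e3, X_8=(6, -2, -1, -3)
t=8: X=(6, -2, -1, -3), d=2 → +e2, X_9=(6, -1, -1, -3)
t=9: X=(6, -1, -1, -3), d=4 → +e3, X_10=(6, -1, 0, -3)
t=10: X=(6, -1, 0, -3), d=1 → -e1, X_11=(5, -1, 0, -3)
t=11: X=(5, -1, 0, -3), d=5 → -e3, X_12=(5, -1, -1, -3)

(5, -1, -1, -3)


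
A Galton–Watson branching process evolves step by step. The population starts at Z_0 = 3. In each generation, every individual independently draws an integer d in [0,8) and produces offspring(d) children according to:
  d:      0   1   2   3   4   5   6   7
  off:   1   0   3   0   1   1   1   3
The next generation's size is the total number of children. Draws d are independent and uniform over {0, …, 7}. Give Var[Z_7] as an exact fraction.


54988078125/268435456

Outcome values over d=0..7: [1, 0, 3, 0, 1, 1, 1, 3]
Σy = 10, Σy² = 22, M = 8
μ = 10/8 = 5/4,  σ² = 22/8 − (5/4)² = 19/16
V_0 = 0, E_0 = 3
V_1 = 19/16·E_0 + (5/4)²·V_0 = 57/16;  E_1 = 15/4
V_2 = 19/16·E_1 + (5/4)²·V_1 = 2565/256;  E_2 = 75/16
V_3 = 19/16·E_2 + (5/4)²·V_2 = 86925/4096;  E_3 = 375/64
V_4 = 19/16·E_3 + (5/4)²·V_3 = 2629125/65536;  E_4 = 1875/256
V_5 = 19/16·E_4 + (5/4)²·V_4 = 74848125/1048576;  E_5 = 9375/1024
V_6 = 19/16·E_5 + (5/4)²·V_5 = 2053603125/16777216;  E_6 = 46875/4096
V_7 = 19/16·E_6 + (5/4)²·V_6 = 54988078125/268435456;  E_7 = 234375/16384


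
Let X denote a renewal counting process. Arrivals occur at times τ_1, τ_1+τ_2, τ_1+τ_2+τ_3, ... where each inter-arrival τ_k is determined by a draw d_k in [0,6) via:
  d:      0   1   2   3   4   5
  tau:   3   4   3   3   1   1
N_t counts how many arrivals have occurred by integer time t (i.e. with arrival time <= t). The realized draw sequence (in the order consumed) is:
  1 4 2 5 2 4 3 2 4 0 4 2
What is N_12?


5

draw d_1=1: τ_1=4, arrival time A_1=4
draw d_2=4: τ_2=1, arrival time A_2=5
draw d_3=2: τ_3=3, arrival time A_3=8
draw d_4=5: τ_4=1, arrival time A_4=9
draw d_5=2: τ_5=3, arrival time A_5=12
draw d_6=4: τ_6=1, arrival time A_6=13
draw d_7=3: τ_7=3, arrival time A_7=16
draw d_8=2: τ_8=3, arrival time A_8=19
draw d_9=4: τ_9=1, arrival time A_9=20
draw d_10=0: τ_10=3, arrival time A_10=23
draw d_11=4: τ_11=1, arrival time A_11=24
draw d_12=2: τ_12=3, arrival time A_12=27
N_t over t=0..12: 0:0 1:0 2:0 3:0 4:1 5:2 6:2 7:2 8:3 9:4 10:4 11:4 12:5


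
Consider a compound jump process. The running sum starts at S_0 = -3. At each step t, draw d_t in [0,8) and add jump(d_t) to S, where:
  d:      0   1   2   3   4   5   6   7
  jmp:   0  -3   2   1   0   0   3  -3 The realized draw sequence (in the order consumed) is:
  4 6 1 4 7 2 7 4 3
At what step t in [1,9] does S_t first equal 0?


t=0: S=-3, d=4, jump=0, S_1=-3
t=1: S=-3, d=6, jump=3, S_2=0
t=2: S=0, d=1, jump=-3, S_3=-3
t=3: S=-3, d=4, jump=0, S_4=-3
t=4: S=-3, d=7, jump=-3, S_5=-6
t=5: S=-6, d=2, jump=2, S_6=-4
t=6: S=-4, d=7, jump=-3, S_7=-7
t=7: S=-7, d=4, jump=0, S_8=-7
t=8: S=-7, d=3, jump=1, S_9=-6

2


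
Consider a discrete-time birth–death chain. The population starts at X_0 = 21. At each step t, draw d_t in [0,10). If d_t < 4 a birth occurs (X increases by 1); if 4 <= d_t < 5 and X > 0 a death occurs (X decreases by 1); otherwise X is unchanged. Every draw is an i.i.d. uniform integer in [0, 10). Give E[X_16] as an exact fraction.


X can drop by at most 1 per step and X_0 = 21 > T = 16, so X_t >= 21 − t >= 5 > 0 for every t <= 16: the floor at 0 (the 'and X > 0' condition) never binds. Hence X_16 = X_0 + Σ_{t<16} Y_t with i.i.d. increments Y_t = y(d_t) ∈ {+1, −1, 0}.
Outcome values over d=0..9: [1, 1, 1, 1, -1, 0, 0, 0, 0, 0]
Σy = 3, Σy² = 5, M = 10
μ = 3/10 = 3/10,  σ² = 5/10 − (3/10)² = 41/100
E[X_16] = 21 + 16·(3/10) = 129/5

129/5


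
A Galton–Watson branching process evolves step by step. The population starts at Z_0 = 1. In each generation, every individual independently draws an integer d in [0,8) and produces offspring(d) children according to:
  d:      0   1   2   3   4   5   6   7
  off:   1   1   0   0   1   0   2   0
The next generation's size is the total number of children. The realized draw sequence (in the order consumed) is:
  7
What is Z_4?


0

gen 0: Z_0=1, draws=[7], offspring=[0], Z_1=0
gen 1: Z_1=0, draws=[], offspring=[], Z_2=0
gen 2: Z_2=0, draws=[], offspring=[], Z_3=0
gen 3: Z_3=0, draws=[], offspring=[], Z_4=0


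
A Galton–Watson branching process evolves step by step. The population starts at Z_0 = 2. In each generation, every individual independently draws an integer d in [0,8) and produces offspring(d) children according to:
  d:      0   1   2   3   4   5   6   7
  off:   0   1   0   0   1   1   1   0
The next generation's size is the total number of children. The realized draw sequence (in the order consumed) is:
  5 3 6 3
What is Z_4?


0

gen 0: Z_0=2, draws=[5, 3], offspring=[1, 0], Z_1=1
gen 1: Z_1=1, draws=[6], offspring=[1], Z_2=1
gen 2: Z_2=1, draws=[3], offspring=[0], Z_3=0
gen 3: Z_3=0, draws=[], offspring=[], Z_4=0


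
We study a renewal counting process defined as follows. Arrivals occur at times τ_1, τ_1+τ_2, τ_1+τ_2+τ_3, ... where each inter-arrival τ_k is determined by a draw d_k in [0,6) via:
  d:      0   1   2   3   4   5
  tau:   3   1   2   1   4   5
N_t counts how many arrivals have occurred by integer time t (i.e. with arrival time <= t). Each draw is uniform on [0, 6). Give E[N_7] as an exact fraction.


Inter-arrival values over d=0..5: [3, 1, 2, 1, 4, 5]
Each d has probability 1/6, so the pmf of τ is: f(1) = 1/3, f(2) = 1/6, f(3) = 1/6, f(4) = 1/6, f(5) = 1/6
Renewal equation for m(n) = E[N_n]: condition on τ_1 = k (if k <= n, one arrival plus a fresh copy on the remaining n−k steps): m(n) = F(n) + Σ_{k<=n} f(k)·m(n−k), where F(n) = P(τ <= n) and m(0) = 0
m(1) = F(1) = 1/3
m(2) = F(2) + f(1)·m(1) = 1/2 + 1/3·1/3 = 11/18
m(3) = F(3) + f(1)·m(2) + f(2)·m(1) = 2/3 + 1/3·11/18 + 1/6·1/3 = 25/27
m(4) = F(4) + f(1)·m(3) + f(2)·m(2) + f(3)·m(1) = 5/6 + 1/3·25/27 + 1/6·11/18 + 1/6·1/3 = 421/324
m(5) = F(5) + f(1)·m(4) + f(2)·m(3) + f(3)·m(2) + f(4)·m(1) = 1 + 1/3·421/324 + 1/6·25/27 + 1/6·11/18 + 1/6·1/3 = 424/243
m(6) = F(6) + f(1)·m(5) + f(2)·m(4) + f(3)·m(3) + f(4)·m(2) + f(5)·m(1) = 1 + 1/3·424/243 + 1/6·421/324 + 1/6·25/27 + 1/6·11/18 + 1/6·1/3 = 12305/5832
m(7) = F(7) + f(1)·m(6) + f(2)·m(5) + f(3)·m(4) + f(4)·m(3) + f(5)·m(2) = 1 + 1/3·12305/5832 + 1/6·424/243 + 1/6·421/324 + 1/6·25/27 + 1/6·11/18 = 5395/2187
E[N_7] = m(7) = 5395/2187

5395/2187


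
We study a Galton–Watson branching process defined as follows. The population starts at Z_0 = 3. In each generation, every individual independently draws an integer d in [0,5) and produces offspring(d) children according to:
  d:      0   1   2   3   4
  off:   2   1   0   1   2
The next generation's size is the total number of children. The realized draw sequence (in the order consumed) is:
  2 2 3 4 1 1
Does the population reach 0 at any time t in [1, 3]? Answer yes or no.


no

gen 0: Z_0=3, draws=[2, 2, 3], offspring=[0, 0, 1], Z_1=1
gen 1: Z_1=1, draws=[4], offspring=[2], Z_2=2
gen 2: Z_2=2, draws=[1, 1], offspring=[1, 1], Z_3=2


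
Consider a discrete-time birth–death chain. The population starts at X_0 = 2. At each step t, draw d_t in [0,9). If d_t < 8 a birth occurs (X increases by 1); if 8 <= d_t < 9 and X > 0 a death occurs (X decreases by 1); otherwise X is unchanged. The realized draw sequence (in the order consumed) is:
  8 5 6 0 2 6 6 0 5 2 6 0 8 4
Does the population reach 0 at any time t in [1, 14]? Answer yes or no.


no

t=0: X=2, d=8 → death, X_1=1
t=1: X=1, d=5 → birth, X_2=2
t=2: X=2, d=6 → birth, X_3=3
t=3: X=3, d=0 → birth, X_4=4
t=4: X=4, d=2 → birth, X_5=5
t=5: X=5, d=6 → birth, X_6=6
t=6: X=6, d=6 → birth, X_7=7
t=7: X=7, d=0 → birth, X_8=8
t=8: X=8, d=5 → birth, X_9=9
t=9: X=9, d=2 → birth, X_10=10
t=10: X=10, d=6 → birth, X_11=11
t=11: X=11, d=0 → birth, X_12=12
t=12: X=12, d=8 → death, X_13=11
t=13: X=11, d=4 → birth, X_14=12


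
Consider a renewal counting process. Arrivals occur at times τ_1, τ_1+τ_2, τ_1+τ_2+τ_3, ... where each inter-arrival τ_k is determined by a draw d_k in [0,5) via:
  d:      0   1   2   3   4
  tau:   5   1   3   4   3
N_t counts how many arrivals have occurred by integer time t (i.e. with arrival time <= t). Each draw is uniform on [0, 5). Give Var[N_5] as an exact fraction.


Inter-arrival values over d=0..4: [5, 1, 3, 4, 3]
Each d has probability 1/5, so the pmf of τ is: f(1) = 1/5, f(3) = 2/5, f(4) = 1/5, f(5) = 1/5
Let p_n(j) = P(N_n = j), with p_0 = [1]. Condition on τ_1: p_n(0) = P(τ > n), and for j >= 1, p_n(j) = Σ_{k<=n} f(k)·p_{n−k}(j−1)
p_1 = [4/5, 1/5]  (j = 0..1)
p_2 = [4/5, 4/25, 1/25]  (j = 0..2)
p_3 = [2/5, 14/25, 4/125, 1/125]  (j = 0..3)
p_4 = [1/5, 3/5, 24/125, 4/625, 1/625]  (j = 0..4)
p_5 = [0, 18/25, 28/125, 34/625, 4/3125, 1/3125]  (j = 0..5)
E[N_5] = Σ j·p_5(j) = 4181/3125;  E[N_5²] = Σ j²·p_5(j) = 6669/3125
Var[N_5] = 6669/3125 − (4181/3125)² = 3359864/9765625

3359864/9765625


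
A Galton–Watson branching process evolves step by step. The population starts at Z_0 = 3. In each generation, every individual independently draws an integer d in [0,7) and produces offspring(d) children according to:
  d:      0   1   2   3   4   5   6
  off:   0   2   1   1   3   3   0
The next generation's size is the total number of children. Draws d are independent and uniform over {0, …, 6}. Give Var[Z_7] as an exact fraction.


623999076000000/678223072849

Outcome values over d=0..6: [0, 2, 1, 1, 3, 3, 0]
Σy = 10, Σy² = 24, M = 7
μ = 10/7 = 10/7,  σ² = 24/7 − (10/7)² = 68/49
V_0 = 0, E_0 = 3
V_1 = 68/49·E_0 + (10/7)²·V_0 = 204/49;  E_1 = 30/7
V_2 = 68/49·E_1 + (10/7)²·V_1 = 34680/2401;  E_2 = 300/49
V_3 = 68/49·E_2 + (10/7)²·V_2 = 4467600/117649;  E_3 = 3000/343
V_4 = 68/49·E_3 + (10/7)²·V_3 = 516732000/5764801;  E_4 = 30000/2401
V_5 = 68/49·E_4 + (10/7)²·V_4 = 56571240000/282475249;  E_5 = 300000/16807
V_6 = 68/49·E_5 + (10/7)²·V_5 = 5999986800000/13841287201;  E_6 = 3000000/117649
V_7 = 68/49·E_6 + (10/7)²·V_6 = 623999076000000/678223072849;  E_7 = 30000000/823543


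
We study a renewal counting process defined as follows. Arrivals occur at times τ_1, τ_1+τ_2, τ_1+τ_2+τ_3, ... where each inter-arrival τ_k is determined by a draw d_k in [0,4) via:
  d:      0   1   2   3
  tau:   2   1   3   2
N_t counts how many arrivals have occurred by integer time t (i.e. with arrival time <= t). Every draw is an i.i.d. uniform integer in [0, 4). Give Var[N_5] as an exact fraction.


Inter-arrival values over d=0..3: [2, 1, 3, 2]
Each d has probability 1/4, so the pmf of τ is: f(1) = 1/4, f(2) = 1/2, f(3) = 1/4
Let p_n(j) = P(N_n = j), with p_0 = [1]. Condition on τ_1: p_n(0) = P(τ > n), and for j >= 1, p_n(j) = Σ_{k<=n} f(k)·p_{n−k}(j−1)
p_1 = [3/4, 1/4]  (j = 0..1)
p_2 = [1/4, 11/16, 1/16]  (j = 0..2)
p_3 = [0, 11/16, 19/64, 1/64]  (j = 0..3)
p_4 = [0, 5/16, 37/64, 27/256, 1/256]  (j = 0..4)
p_5 = [0, 1/16, 19/32, 79/256, 35/1024, 1/1024]  (j = 0..5)
E[N_5] = Σ j·p_5(j) = 2373/1024;  E[N_5²] = Σ j²·p_5(j) = 5925/1024
Var[N_5] = 5925/1024 − (2373/1024)² = 436071/1048576

436071/1048576


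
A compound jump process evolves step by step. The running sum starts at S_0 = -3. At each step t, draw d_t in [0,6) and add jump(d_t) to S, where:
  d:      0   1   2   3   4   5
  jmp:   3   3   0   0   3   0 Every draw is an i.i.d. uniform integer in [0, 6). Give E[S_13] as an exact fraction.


33/2

Outcome values over d=0..5: [3, 3, 0, 0, 3, 0]
Σy = 9, Σy² = 27, M = 6
μ = 9/6 = 3/2,  σ² = 27/6 − (3/2)² = 9/4
E[S_13] = -3 + 13·(3/2) = 33/2


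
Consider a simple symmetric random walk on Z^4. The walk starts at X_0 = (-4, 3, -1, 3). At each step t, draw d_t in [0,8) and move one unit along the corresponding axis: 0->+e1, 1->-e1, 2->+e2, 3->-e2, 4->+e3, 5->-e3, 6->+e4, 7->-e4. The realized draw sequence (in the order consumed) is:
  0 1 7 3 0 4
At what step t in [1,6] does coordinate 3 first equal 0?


t=0: X=(-4, 3, -1, 3), d=0 → +e1, X_1=(-3, 3, -1, 3)
t=1: X=(-3, 3, -1, 3), d=1 → -e1, X_2=(-4, 3, -1, 3)
t=2: X=(-4, 3, -1, 3), d=7 → -e4, X_3=(-4, 3, -1, 2)
t=3: X=(-4, 3, -1, 2), d=3 → -e2, X_4=(-4, 2, -1, 2)
t=4: X=(-4, 2, -1, 2), d=0 → +e1, X_5=(-3, 2, -1, 2)
t=5: X=(-3, 2, -1, 2), d=4 → +e3, X_6=(-3, 2, 0, 2)

6


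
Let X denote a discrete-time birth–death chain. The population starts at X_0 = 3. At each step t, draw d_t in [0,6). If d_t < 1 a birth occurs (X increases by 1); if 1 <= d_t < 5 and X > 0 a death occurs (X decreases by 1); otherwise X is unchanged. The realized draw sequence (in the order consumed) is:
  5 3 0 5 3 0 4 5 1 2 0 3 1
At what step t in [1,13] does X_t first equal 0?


10

t=0: X=3, d=5 → hold, X_1=3
t=1: X=3, d=3 → death, X_2=2
t=2: X=2, d=0 → birth, X_3=3
t=3: X=3, d=5 → hold, X_4=3
t=4: X=3, d=3 → death, X_5=2
t=5: X=2, d=0 → birth, X_6=3
t=6: X=3, d=4 → death, X_7=2
t=7: X=2, d=5 → hold, X_8=2
t=8: X=2, d=1 → death, X_9=1
t=9: X=1, d=2 → death, X_10=0
t=10: X=0, d=0 → birth, X_11=1
t=11: X=1, d=3 → death, X_12=0
t=12: X=0, d=1 → hold, X_13=0


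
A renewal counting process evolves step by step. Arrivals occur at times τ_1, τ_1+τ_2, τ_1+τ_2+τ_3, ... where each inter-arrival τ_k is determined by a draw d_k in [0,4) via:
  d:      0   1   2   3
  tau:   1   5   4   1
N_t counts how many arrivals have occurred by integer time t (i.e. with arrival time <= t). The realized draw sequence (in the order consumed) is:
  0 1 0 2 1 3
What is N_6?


draw d_1=0: τ_1=1, arrival time A_1=1
draw d_2=1: τ_2=5, arrival time A_2=6
draw d_3=0: τ_3=1, arrival time A_3=7
draw d_4=2: τ_4=4, arrival time A_4=11
draw d_5=1: τ_5=5, arrival time A_5=16
draw d_6=3: τ_6=1, arrival time A_6=17
N_t over t=0..6: 0:0 1:1 2:1 3:1 4:1 5:1 6:2

2


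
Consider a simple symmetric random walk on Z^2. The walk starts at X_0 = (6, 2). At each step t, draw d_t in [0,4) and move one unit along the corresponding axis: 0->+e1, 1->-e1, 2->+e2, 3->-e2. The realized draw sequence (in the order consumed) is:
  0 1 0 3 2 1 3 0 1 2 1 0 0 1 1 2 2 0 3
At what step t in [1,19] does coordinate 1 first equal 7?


t=0: X=(6, 2), d=0 → +e1, X_1=(7, 2)
t=1: X=(7, 2), d=1 → -e1, X_2=(6, 2)
t=2: X=(6, 2), d=0 → +e1, X_3=(7, 2)
t=3: X=(7, 2), d=3 → -e2, X_4=(7, 1)
t=4: X=(7, 1), d=2 → +e2, X_5=(7, 2)
t=5: X=(7, 2), d=1 → -e1, X_6=(6, 2)
t=6: X=(6, 2), d=3 → -e2, X_7=(6, 1)
t=7: X=(6, 1), d=0 → +e1, X_8=(7, 1)
t=8: X=(7, 1), d=1 → -e1, X_9=(6, 1)
t=9: X=(6, 1), d=2 → +e2, X_10=(6, 2)
t=10: X=(6, 2), d=1 → -e1, X_11=(5, 2)
t=11: X=(5, 2), d=0 → +e1, X_12=(6, 2)
t=12: X=(6, 2), d=0 → +e1, X_13=(7, 2)
t=13: X=(7, 2), d=1 → -e1, X_14=(6, 2)
t=14: X=(6, 2), d=1 → -e1, X_15=(5, 2)
t=15: X=(5, 2), d=2 → +e2, X_16=(5, 3)
t=16: X=(5, 3), d=2 → +e2, X_17=(5, 4)
t=17: X=(5, 4), d=0 → +e1, X_18=(6, 4)
t=18: X=(6, 4), d=3 → -e2, X_19=(6, 3)

1


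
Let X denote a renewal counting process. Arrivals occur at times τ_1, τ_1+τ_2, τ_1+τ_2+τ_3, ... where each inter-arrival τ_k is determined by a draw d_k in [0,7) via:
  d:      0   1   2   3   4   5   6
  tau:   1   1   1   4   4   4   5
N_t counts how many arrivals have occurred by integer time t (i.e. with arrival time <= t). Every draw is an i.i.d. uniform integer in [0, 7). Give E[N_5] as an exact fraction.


Inter-arrival values over d=0..6: [1, 1, 1, 4, 4, 4, 5]
Each d has probability 1/7, so the pmf of τ is: f(1) = 3/7, f(4) = 3/7, f(5) = 1/7
Renewal equation for m(n) = E[N_n]: condition on τ_1 = k (if k <= n, one arrival plus a fresh copy on the remaining n−k steps): m(n) = F(n) + Σ_{k<=n} f(k)·m(n−k), where F(n) = P(τ <= n) and m(0) = 0
m(1) = F(1) = 3/7
m(2) = F(2) + f(1)·m(1) = 3/7 + 3/7·3/7 = 30/49
m(3) = F(3) + f(1)·m(2) = 3/7 + 3/7·30/49 = 237/343
m(4) = F(4) + f(1)·m(3) = 6/7 + 3/7·237/343 = 2769/2401
m(5) = F(5) + f(1)·m(4) + f(4)·m(1) = 1 + 3/7·2769/2401 + 3/7·3/7 = 28201/16807
E[N_5] = m(5) = 28201/16807

28201/16807


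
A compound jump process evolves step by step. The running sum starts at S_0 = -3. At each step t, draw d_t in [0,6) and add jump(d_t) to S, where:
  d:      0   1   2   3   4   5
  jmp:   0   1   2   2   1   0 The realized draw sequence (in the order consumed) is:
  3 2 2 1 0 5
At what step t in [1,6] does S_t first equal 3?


t=0: S=-3, d=3, jump=2, S_1=-1
t=1: S=-1, d=2, jump=2, S_2=1
t=2: S=1, d=2, jump=2, S_3=3
t=3: S=3, d=1, jump=1, S_4=4
t=4: S=4, d=0, jump=0, S_5=4
t=5: S=4, d=5, jump=0, S_6=4

3


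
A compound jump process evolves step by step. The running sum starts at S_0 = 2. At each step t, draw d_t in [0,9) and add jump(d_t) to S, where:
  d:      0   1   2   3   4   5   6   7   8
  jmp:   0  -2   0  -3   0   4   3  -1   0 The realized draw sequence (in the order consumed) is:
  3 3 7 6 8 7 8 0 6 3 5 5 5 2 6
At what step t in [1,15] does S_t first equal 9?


t=0: S=2, d=3, jump=-3, S_1=-1
t=1: S=-1, d=3, jump=-3, S_2=-4
t=2: S=-4, d=7, jump=-1, S_3=-5
t=3: S=-5, d=6, jump=3, S_4=-2
t=4: S=-2, d=8, jump=0, S_5=-2
t=5: S=-2, d=7, jump=-1, S_6=-3
t=6: S=-3, d=8, jump=0, S_7=-3
t=7: S=-3, d=0, jump=0, S_8=-3
t=8: S=-3, d=6, jump=3, S_9=0
t=9: S=0, d=3, jump=-3, S_10=-3
t=10: S=-3, d=5, jump=4, S_11=1
t=11: S=1, d=5, jump=4, S_12=5
t=12: S=5, d=5, jump=4, S_13=9
t=13: S=9, d=2, jump=0, S_14=9
t=14: S=9, d=6, jump=3, S_15=12

13


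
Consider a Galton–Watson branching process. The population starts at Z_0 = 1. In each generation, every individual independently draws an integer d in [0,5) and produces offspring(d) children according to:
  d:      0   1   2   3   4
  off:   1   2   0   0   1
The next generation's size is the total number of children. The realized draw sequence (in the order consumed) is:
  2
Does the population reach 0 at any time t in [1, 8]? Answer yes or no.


gen 0: Z_0=1, draws=[2], offspring=[0], Z_1=0
gen 1: Z_1=0, draws=[], offspring=[], Z_2=0
gen 2: Z_2=0, draws=[], offspring=[], Z_3=0
gen 3: Z_3=0, draws=[], offspring=[], Z_4=0
gen 4: Z_4=0, draws=[], offspring=[], Z_5=0
gen 5: Z_5=0, draws=[], offspring=[], Z_6=0
gen 6: Z_6=0, draws=[], offspring=[], Z_7=0
gen 7: Z_7=0, draws=[], offspring=[], Z_8=0

yes


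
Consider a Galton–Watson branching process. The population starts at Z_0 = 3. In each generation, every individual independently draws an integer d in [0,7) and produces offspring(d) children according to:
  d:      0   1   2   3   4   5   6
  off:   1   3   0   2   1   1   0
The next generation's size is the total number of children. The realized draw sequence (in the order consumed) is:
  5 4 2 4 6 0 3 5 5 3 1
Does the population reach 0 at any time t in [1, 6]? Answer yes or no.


gen 0: Z_0=3, draws=[5, 4, 2], offspring=[1, 1, 0], Z_1=2
gen 1: Z_1=2, draws=[4, 6], offspring=[1, 0], Z_2=1
gen 2: Z_2=1, draws=[0], offspring=[1], Z_3=1
gen 3: Z_3=1, draws=[3], offspring=[2], Z_4=2
gen 4: Z_4=2, draws=[5, 5], offspring=[1, 1], Z_5=2
gen 5: Z_5=2, draws=[3, 1], offspring=[2, 3], Z_6=5

no


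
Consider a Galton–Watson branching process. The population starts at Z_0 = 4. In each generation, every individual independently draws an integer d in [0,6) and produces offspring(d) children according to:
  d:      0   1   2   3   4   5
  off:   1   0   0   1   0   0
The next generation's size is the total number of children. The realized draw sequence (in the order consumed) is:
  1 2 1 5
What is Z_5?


gen 0: Z_0=4, draws=[1, 2, 1, 5], offspring=[0, 0, 0, 0], Z_1=0
gen 1: Z_1=0, draws=[], offspring=[], Z_2=0
gen 2: Z_2=0, draws=[], offspring=[], Z_3=0
gen 3: Z_3=0, draws=[], offspring=[], Z_4=0
gen 4: Z_4=0, draws=[], offspring=[], Z_5=0

0


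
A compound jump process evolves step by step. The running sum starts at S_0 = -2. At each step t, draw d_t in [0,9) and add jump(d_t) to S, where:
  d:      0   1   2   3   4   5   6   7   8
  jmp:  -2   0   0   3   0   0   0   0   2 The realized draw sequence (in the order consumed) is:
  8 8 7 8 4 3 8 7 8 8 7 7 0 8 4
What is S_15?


t=0: S=-2, d=8, jump=2, S_1=0
t=1: S=0, d=8, jump=2, S_2=2
t=2: S=2, d=7, jump=0, S_3=2
t=3: S=2, d=8, jump=2, S_4=4
t=4: S=4, d=4, jump=0, S_5=4
t=5: S=4, d=3, jump=3, S_6=7
t=6: S=7, d=8, jump=2, S_7=9
t=7: S=9, d=7, jump=0, S_8=9
t=8: S=9, d=8, jump=2, S_9=11
t=9: S=11, d=8, jump=2, S_10=13
t=10: S=13, d=7, jump=0, S_11=13
t=11: S=13, d=7, jump=0, S_12=13
t=12: S=13, d=0, jump=-2, S_13=11
t=13: S=11, d=8, jump=2, S_14=13
t=14: S=13, d=4, jump=0, S_15=13

13


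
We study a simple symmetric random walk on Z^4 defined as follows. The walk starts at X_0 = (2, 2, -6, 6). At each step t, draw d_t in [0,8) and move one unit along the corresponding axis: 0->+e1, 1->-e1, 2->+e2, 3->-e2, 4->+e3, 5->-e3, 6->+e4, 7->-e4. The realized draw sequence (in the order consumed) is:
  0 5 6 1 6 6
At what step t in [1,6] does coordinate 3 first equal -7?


2

t=0: X=(2, 2, -6, 6), d=0 → +e1, X_1=(3, 2, -6, 6)
t=1: X=(3, 2, -6, 6), d=5 → -e3, X_2=(3, 2, -7, 6)
t=2: X=(3, 2, -7, 6), d=6 → +e4, X_3=(3, 2, -7, 7)
t=3: X=(3, 2, -7, 7), d=1 → -e1, X_4=(2, 2, -7, 7)
t=4: X=(2, 2, -7, 7), d=6 → +e4, X_5=(2, 2, -7, 8)
t=5: X=(2, 2, -7, 8), d=6 → +e4, X_6=(2, 2, -7, 9)


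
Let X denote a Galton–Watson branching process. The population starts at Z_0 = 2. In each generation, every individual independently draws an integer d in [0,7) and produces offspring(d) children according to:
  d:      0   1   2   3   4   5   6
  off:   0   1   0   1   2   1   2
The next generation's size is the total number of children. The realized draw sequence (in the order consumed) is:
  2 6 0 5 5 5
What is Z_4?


1

gen 0: Z_0=2, draws=[2, 6], offspring=[0, 2], Z_1=2
gen 1: Z_1=2, draws=[0, 5], offspring=[0, 1], Z_2=1
gen 2: Z_2=1, draws=[5], offspring=[1], Z_3=1
gen 3: Z_3=1, draws=[5], offspring=[1], Z_4=1


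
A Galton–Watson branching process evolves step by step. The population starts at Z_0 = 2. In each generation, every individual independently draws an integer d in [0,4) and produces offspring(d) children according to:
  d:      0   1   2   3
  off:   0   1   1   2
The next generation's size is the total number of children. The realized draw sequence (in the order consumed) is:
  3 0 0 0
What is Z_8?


0

gen 0: Z_0=2, draws=[3, 0], offspring=[2, 0], Z_1=2
gen 1: Z_1=2, draws=[0, 0], offspring=[0, 0], Z_2=0
gen 2: Z_2=0, draws=[], offspring=[], Z_3=0
gen 3: Z_3=0, draws=[], offspring=[], Z_4=0
gen 4: Z_4=0, draws=[], offspring=[], Z_5=0
gen 5: Z_5=0, draws=[], offspring=[], Z_6=0
gen 6: Z_6=0, draws=[], offspring=[], Z_7=0
gen 7: Z_7=0, draws=[], offspring=[], Z_8=0


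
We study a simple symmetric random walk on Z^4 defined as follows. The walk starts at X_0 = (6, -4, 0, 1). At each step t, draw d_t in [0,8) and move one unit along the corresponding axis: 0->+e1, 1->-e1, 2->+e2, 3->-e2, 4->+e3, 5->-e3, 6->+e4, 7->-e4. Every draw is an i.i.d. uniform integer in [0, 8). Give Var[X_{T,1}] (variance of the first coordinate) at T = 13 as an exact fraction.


Outcome values over d=0..7: [1, -1, 0, 0, 0, 0, 0, 0]
Σy = 0, Σy² = 2, M = 8
μ = 0/8 = 0,  σ² = 2/8 − (0)² = 1/4
Independent increments: Var[X_13] = 13·σ² = 13·(1/4) = 13/4

13/4


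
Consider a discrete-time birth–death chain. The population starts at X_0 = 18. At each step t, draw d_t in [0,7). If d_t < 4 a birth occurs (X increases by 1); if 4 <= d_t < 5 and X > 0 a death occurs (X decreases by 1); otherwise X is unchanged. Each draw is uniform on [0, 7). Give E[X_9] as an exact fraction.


X can drop by at most 1 per step and X_0 = 18 > T = 9, so X_t >= 18 − t >= 9 > 0 for every t <= 9: the floor at 0 (the 'and X > 0' condition) never binds. Hence X_9 = X_0 + Σ_{t<9} Y_t with i.i.d. increments Y_t = y(d_t) ∈ {+1, −1, 0}.
Outcome values over d=0..6: [1, 1, 1, 1, -1, 0, 0]
Σy = 3, Σy² = 5, M = 7
μ = 3/7 = 3/7,  σ² = 5/7 − (3/7)² = 26/49
E[X_9] = 18 + 9·(3/7) = 153/7

153/7


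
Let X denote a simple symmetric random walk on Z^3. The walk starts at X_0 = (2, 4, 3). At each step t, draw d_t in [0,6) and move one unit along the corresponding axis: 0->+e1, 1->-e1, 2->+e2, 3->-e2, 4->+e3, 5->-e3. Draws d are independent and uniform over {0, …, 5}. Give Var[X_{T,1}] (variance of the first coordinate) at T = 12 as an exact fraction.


Outcome values over d=0..5: [1, -1, 0, 0, 0, 0]
Σy = 0, Σy² = 2, M = 6
μ = 0/6 = 0,  σ² = 2/6 − (0)² = 1/3
Independent increments: Var[X_12] = 12·σ² = 12·(1/3) = 4

4


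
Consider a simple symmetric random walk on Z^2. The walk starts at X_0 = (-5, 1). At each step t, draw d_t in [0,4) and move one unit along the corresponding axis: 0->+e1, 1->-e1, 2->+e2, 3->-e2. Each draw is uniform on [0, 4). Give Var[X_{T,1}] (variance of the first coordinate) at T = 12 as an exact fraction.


6

Outcome values over d=0..3: [1, -1, 0, 0]
Σy = 0, Σy² = 2, M = 4
μ = 0/4 = 0,  σ² = 2/4 − (0)² = 1/2
Independent increments: Var[X_12] = 12·σ² = 12·(1/2) = 6


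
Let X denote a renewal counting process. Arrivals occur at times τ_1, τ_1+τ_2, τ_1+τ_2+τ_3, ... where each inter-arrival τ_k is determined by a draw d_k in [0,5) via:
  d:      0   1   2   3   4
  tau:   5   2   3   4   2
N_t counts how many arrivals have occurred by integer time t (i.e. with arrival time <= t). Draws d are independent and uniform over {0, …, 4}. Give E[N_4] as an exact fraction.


24/25

Inter-arrival values over d=0..4: [5, 2, 3, 4, 2]
Each d has probability 1/5, so the pmf of τ is: f(2) = 2/5, f(3) = 1/5, f(4) = 1/5, f(5) = 1/5
Renewal equation for m(n) = E[N_n]: condition on τ_1 = k (if k <= n, one arrival plus a fresh copy on the remaining n−k steps): m(n) = F(n) + Σ_{k<=n} f(k)·m(n−k), where F(n) = P(τ <= n) and m(0) = 0
m(1) = F(1) = 0
m(2) = F(2) = 2/5
m(3) = F(3) = 3/5
m(4) = F(4) + f(2)·m(2) = 4/5 + 2/5·2/5 = 24/25
E[N_4] = m(4) = 24/25


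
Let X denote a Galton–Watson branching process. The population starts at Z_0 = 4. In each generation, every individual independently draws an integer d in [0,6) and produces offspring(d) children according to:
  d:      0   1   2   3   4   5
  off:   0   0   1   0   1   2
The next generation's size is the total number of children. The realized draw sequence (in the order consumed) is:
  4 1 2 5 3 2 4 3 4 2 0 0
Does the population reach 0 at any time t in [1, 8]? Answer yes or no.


yes

gen 0: Z_0=4, draws=[4, 1, 2, 5], offspring=[1, 0, 1, 2], Z_1=4
gen 1: Z_1=4, draws=[3, 2, 4, 3], offspring=[0, 1, 1, 0], Z_2=2
gen 2: Z_2=2, draws=[4, 2], offspring=[1, 1], Z_3=2
gen 3: Z_3=2, draws=[0, 0], offspring=[0, 0], Z_4=0
gen 4: Z_4=0, draws=[], offspring=[], Z_5=0
gen 5: Z_5=0, draws=[], offspring=[], Z_6=0
gen 6: Z_6=0, draws=[], offspring=[], Z_7=0
gen 7: Z_7=0, draws=[], offspring=[], Z_8=0


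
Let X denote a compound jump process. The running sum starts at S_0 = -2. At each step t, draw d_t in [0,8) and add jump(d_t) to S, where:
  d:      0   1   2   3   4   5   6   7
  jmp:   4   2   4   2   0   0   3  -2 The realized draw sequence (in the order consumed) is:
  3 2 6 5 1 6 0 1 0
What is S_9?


t=0: S=-2, d=3, jump=2, S_1=0
t=1: S=0, d=2, jump=4, S_2=4
t=2: S=4, d=6, jump=3, S_3=7
t=3: S=7, d=5, jump=0, S_4=7
t=4: S=7, d=1, jump=2, S_5=9
t=5: S=9, d=6, jump=3, S_6=12
t=6: S=12, d=0, jump=4, S_7=16
t=7: S=16, d=1, jump=2, S_8=18
t=8: S=18, d=0, jump=4, S_9=22

22


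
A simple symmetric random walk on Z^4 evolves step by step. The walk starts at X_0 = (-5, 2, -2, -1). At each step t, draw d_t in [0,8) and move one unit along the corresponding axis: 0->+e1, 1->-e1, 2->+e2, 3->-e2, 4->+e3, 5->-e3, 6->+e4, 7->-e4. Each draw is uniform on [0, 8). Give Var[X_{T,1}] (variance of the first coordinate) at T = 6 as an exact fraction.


3/2

Outcome values over d=0..7: [1, -1, 0, 0, 0, 0, 0, 0]
Σy = 0, Σy² = 2, M = 8
μ = 0/8 = 0,  σ² = 2/8 − (0)² = 1/4
Independent increments: Var[X_6] = 6·σ² = 6·(1/4) = 3/2


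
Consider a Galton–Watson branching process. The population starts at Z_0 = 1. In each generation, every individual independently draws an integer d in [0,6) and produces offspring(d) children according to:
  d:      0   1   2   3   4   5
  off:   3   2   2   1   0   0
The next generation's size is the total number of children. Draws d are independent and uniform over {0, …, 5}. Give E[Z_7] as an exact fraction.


Outcome values over d=0..5: [3, 2, 2, 1, 0, 0]
Σy = 8, Σy² = 18, M = 6
μ = 8/6 = 4/3,  σ² = 18/6 − (4/3)² = 11/9
E[Z_0] = 1
E[Z_1] = 4/3·E[Z_0] = 4/3
E[Z_2] = 4/3·E[Z_1] = 16/9
E[Z_3] = 4/3·E[Z_2] = 64/27
E[Z_4] = 4/3·E[Z_3] = 256/81
E[Z_5] = 4/3·E[Z_4] = 1024/243
E[Z_6] = 4/3·E[Z_5] = 4096/729
E[Z_7] = 4/3·E[Z_6] = 16384/2187

16384/2187


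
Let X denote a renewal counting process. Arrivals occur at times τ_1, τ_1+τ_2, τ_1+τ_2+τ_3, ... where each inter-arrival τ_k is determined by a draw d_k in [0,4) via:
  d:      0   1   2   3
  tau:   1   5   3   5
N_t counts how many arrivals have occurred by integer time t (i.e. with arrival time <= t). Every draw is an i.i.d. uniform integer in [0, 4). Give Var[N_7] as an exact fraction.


193202599/268435456

Inter-arrival values over d=0..3: [1, 5, 3, 5]
Each d has probability 1/4, so the pmf of τ is: f(1) = 1/4, f(3) = 1/4, f(5) = 1/2
Let p_n(j) = P(N_n = j), with p_0 = [1]. Condition on τ_1: p_n(0) = P(τ > n), and for j >= 1, p_n(j) = Σ_{k<=n} f(k)·p_{n−k}(j−1)
p_1 = [3/4, 1/4]  (j = 0..1)
p_2 = [3/4, 3/16, 1/16]  (j = 0..2)
p_3 = [1/2, 7/16, 3/64, 1/64]  (j = 0..3)
p_4 = [1/2, 5/16, 11/64, 3/256, 1/256]  (j = 0..4)
p_5 = [0, 13/16, 1/8, 15/256, 3/1024, 1/1024]  (j = 0..5)
p_6 = [0, 1/2, 7/16, 11/256, 19/1024, 3/4096, 1/4096]  (j = 0..6)
p_7 = [0, 1/2, 19/64, 47/256, 7/512, 23/4096, 3/16384, 1/16384]  (j = 0..7)
E[N_7] = Σ j·p_7(j) = 28325/16384;  E[N_7²] = Σ j²·p_7(j) = 60761/16384
Var[N_7] = 60761/16384 − (28325/16384)² = 193202599/268435456


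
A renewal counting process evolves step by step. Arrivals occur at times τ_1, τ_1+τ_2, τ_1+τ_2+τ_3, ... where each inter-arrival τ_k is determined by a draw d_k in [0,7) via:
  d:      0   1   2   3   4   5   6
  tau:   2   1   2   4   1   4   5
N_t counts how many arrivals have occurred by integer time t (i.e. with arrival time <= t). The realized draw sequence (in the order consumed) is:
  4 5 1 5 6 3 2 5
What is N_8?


draw d_1=4: τ_1=1, arrival time A_1=1
draw d_2=5: τ_2=4, arrival time A_2=5
draw d_3=1: τ_3=1, arrival time A_3=6
draw d_4=5: τ_4=4, arrival time A_4=10
draw d_5=6: τ_5=5, arrival time A_5=15
draw d_6=3: τ_6=4, arrival time A_6=19
draw d_7=2: τ_7=2, arrival time A_7=21
draw d_8=5: τ_8=4, arrival time A_8=25
N_t over t=0..8: 0:0 1:1 2:1 3:1 4:1 5:2 6:3 7:3 8:3

3


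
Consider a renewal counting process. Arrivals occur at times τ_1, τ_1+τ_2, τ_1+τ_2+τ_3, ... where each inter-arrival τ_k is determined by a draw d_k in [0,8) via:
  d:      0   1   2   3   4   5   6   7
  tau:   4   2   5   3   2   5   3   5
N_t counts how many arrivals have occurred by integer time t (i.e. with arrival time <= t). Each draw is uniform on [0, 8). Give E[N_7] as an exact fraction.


Inter-arrival values over d=0..7: [4, 2, 5, 3, 2, 5, 3, 5]
Each d has probability 1/8, so the pmf of τ is: f(2) = 1/4, f(3) = 1/4, f(4) = 1/8, f(5) = 3/8
Renewal equation for m(n) = E[N_n]: condition on τ_1 = k (if k <= n, one arrival plus a fresh copy on the remaining n−k steps): m(n) = F(n) + Σ_{k<=n} f(k)·m(n−k), where F(n) = P(τ <= n) and m(0) = 0
m(1) = F(1) = 0
m(2) = F(2) = 1/4
m(3) = F(3) = 1/2
m(4) = F(4) + f(2)·m(2) = 5/8 + 1/4·1/4 = 11/16
m(5) = F(5) + f(2)·m(3) + f(3)·m(2) = 1 + 1/4·1/2 + 1/4·1/4 = 19/16
m(6) = F(6) + f(2)·m(4) + f(3)·m(3) + f(4)·m(2) = 1 + 1/4·11/16 + 1/4·1/2 + 1/8·1/4 = 85/64
m(7) = F(7) + f(2)·m(5) + f(3)·m(4) + f(4)·m(3) + f(5)·m(2) = 1 + 1/4·19/16 + 1/4·11/16 + 1/8·1/2 + 3/8·1/4 = 13/8
E[N_7] = m(7) = 13/8

13/8


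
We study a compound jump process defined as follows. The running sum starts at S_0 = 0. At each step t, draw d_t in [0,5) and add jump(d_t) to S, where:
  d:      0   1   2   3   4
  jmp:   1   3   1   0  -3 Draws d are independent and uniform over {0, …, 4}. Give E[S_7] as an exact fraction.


Outcome values over d=0..4: [1, 3, 1, 0, -3]
Σy = 2, Σy² = 20, M = 5
μ = 2/5 = 2/5,  σ² = 20/5 − (2/5)² = 96/25
E[S_7] = 0 + 7·(2/5) = 14/5

14/5


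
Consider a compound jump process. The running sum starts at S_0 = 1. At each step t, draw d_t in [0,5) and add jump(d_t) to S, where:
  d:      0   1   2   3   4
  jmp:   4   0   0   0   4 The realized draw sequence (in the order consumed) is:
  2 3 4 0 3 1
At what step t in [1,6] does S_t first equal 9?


t=0: S=1, d=2, jump=0, S_1=1
t=1: S=1, d=3, jump=0, S_2=1
t=2: S=1, d=4, jump=4, S_3=5
t=3: S=5, d=0, jump=4, S_4=9
t=4: S=9, d=3, jump=0, S_5=9
t=5: S=9, d=1, jump=0, S_6=9

4


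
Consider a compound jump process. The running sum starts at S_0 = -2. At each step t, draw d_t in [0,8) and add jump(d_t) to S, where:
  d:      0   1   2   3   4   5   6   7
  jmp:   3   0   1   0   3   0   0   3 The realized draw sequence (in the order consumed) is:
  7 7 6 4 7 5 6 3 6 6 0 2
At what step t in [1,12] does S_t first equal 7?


t=0: S=-2, d=7, jump=3, S_1=1
t=1: S=1, d=7, jump=3, S_2=4
t=2: S=4, d=6, jump=0, S_3=4
t=3: S=4, d=4, jump=3, S_4=7
t=4: S=7, d=7, jump=3, S_5=10
t=5: S=10, d=5, jump=0, S_6=10
t=6: S=10, d=6, jump=0, S_7=10
t=7: S=10, d=3, jump=0, S_8=10
t=8: S=10, d=6, jump=0, S_9=10
t=9: S=10, d=6, jump=0, S_10=10
t=10: S=10, d=0, jump=3, S_11=13
t=11: S=13, d=2, jump=1, S_12=14

4


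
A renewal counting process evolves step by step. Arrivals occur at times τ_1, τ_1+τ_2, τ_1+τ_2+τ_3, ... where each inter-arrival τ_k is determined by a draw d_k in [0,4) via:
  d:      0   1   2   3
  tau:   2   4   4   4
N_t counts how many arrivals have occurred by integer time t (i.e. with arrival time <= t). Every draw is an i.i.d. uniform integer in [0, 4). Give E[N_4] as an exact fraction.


Inter-arrival values over d=0..3: [2, 4, 4, 4]
Each d has probability 1/4, so the pmf of τ is: f(2) = 1/4, f(4) = 3/4
Renewal equation for m(n) = E[N_n]: condition on τ_1 = k (if k <= n, one arrival plus a fresh copy on the remaining n−k steps): m(n) = F(n) + Σ_{k<=n} f(k)·m(n−k), where F(n) = P(τ <= n) and m(0) = 0
m(1) = F(1) = 0
m(2) = F(2) = 1/4
m(3) = F(3) = 1/4
m(4) = F(4) + f(2)·m(2) = 1 + 1/4·1/4 = 17/16
E[N_4] = m(4) = 17/16

17/16


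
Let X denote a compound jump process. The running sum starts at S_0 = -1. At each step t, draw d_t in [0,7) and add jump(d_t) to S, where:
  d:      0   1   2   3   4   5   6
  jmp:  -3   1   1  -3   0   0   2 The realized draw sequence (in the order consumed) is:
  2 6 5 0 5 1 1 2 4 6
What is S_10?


t=0: S=-1, d=2, jump=1, S_1=0
t=1: S=0, d=6, jump=2, S_2=2
t=2: S=2, d=5, jump=0, S_3=2
t=3: S=2, d=0, jump=-3, S_4=-1
t=4: S=-1, d=5, jump=0, S_5=-1
t=5: S=-1, d=1, jump=1, S_6=0
t=6: S=0, d=1, jump=1, S_7=1
t=7: S=1, d=2, jump=1, S_8=2
t=8: S=2, d=4, jump=0, S_9=2
t=9: S=2, d=6, jump=2, S_10=4

4


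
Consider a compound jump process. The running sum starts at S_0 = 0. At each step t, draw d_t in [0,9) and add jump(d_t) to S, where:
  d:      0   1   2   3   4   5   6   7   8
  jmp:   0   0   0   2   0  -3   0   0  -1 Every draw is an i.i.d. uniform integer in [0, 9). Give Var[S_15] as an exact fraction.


610/27

Outcome values over d=0..8: [0, 0, 0, 2, 0, -3, 0, 0, -1]
Σy = -2, Σy² = 14, M = 9
μ = -2/9 = -2/9,  σ² = 14/9 − (-2/9)² = 122/81
Independent increments: Var[S_15] = 15·σ² = 15·(122/81) = 610/27
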